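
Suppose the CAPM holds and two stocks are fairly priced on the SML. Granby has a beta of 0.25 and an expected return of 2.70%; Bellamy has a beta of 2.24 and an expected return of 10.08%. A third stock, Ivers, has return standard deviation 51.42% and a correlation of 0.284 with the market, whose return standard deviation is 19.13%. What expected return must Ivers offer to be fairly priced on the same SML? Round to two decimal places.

MRP = (10.08% − 2.70%) / (2.24 − 0.25) = 3.7085%
R_f = 2.70% − 0.25 × 3.7085% = 1.7729%
β_Ivers = ρ·σ_i/σ_m = 0.284 × 51.42 / 19.13 = 0.7634
E(R_Ivers) = R_f + β × MRP = 1.7729% + 0.7634 × 3.7085% = 4.60%

4.60%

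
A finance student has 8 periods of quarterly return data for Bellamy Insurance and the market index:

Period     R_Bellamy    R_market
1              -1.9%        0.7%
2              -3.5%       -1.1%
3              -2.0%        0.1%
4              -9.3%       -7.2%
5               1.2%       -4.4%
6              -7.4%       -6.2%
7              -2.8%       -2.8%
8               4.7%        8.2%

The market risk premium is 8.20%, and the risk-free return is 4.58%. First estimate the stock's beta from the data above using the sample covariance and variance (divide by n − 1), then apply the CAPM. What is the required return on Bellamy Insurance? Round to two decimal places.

10.64%

Mean R_i = (-1.9 − 3.5 − 2.0 − 9.3 + 1.2 − 7.4 − 2.8 + 4.7) / 8 = -2.6250%
Mean R_m = (0.7 − 1.1 + 0.1 − 7.2 − 4.4 − 6.2 − 2.8 + 8.2) / 8 = -1.5875%
Σ(R_i − R̄_i)(R_m − R̄_m) = 122.9225  ⇒  Cov = 122.9225 / 7 = 17.5604
Σ(R_m − R̄_m)² = 166.2688  ⇒  Var(R_m) = 166.2688 / 7 = 23.7527
β = Cov / Var(R_m) = 17.5604 / 23.7527 = 0.7393
E(R) = R_f + β × MRP = 4.58% + 0.7393 × 8.20% = 10.64%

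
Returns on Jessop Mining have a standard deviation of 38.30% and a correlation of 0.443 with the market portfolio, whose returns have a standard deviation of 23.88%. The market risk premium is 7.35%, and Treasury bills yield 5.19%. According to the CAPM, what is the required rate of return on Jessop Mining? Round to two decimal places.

10.41%

β = ρ × σ_i / σ_m = 0.443 × 38.30% / 23.88% = 0.7105
E(R) = 5.19% + 0.7105 × 7.35% = 10.41%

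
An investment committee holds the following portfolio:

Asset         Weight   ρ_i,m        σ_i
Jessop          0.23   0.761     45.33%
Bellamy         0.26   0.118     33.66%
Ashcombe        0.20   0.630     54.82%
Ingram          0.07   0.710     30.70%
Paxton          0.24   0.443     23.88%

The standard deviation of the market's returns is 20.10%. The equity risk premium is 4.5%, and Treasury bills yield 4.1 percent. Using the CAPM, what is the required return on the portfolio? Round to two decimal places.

8.56%

β_Jessop = 0.761 × 45.33% / 20.10% = 1.7162
β_Bellamy = 0.118 × 33.66% / 20.10% = 0.1976
β_Ashcombe = 0.630 × 54.82% / 20.10% = 1.7182
β_Ingram = 0.710 × 30.70% / 20.10% = 1.0844
β_Paxton = 0.443 × 23.88% / 20.10% = 0.5263
β_P = Σ w_i β_i = 0.23×1.7162 + 0.26×0.1976 + 0.20×1.7182 + 0.07×1.0844 + 0.24×0.5263 = 0.9920
E(R_P) = R_f + β_P × MRP = 4.1% + 0.9920 × 4.5% = 8.56%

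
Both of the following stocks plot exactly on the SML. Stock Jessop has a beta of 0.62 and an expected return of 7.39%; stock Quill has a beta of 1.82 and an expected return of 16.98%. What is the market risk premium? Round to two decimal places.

7.99%

Both satisfy E(R) = R_f + β·MRP, so the slope of the SML is
MRP = (16.98% − 7.39%) / (1.82 − 0.62) = 9.59% / 1.20 = 7.9917%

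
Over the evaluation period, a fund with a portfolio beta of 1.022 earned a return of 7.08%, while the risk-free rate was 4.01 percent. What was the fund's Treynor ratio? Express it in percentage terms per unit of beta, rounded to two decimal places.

3.00%

Treynor = (R_P − R_f) / β_P = (7.08% − 4.01%) / 1.0220 = 3.07% / 1.0220 = 3.00%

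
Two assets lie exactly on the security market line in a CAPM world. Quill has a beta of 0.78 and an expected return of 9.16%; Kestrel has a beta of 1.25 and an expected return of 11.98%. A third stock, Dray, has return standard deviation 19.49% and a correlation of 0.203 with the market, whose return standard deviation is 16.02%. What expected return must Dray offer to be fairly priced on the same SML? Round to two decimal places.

MRP = (11.98% − 9.16%) / (1.25 − 0.78) = 6.0000%
R_f = 9.16% − 0.78 × 6.0000% = 4.4800%
β_Dray = ρ·σ_i/σ_m = 0.203 × 19.49 / 16.02 = 0.2470
E(R_Dray) = R_f + β × MRP = 4.4800% + 0.2470 × 6.0000% = 5.96%

5.96%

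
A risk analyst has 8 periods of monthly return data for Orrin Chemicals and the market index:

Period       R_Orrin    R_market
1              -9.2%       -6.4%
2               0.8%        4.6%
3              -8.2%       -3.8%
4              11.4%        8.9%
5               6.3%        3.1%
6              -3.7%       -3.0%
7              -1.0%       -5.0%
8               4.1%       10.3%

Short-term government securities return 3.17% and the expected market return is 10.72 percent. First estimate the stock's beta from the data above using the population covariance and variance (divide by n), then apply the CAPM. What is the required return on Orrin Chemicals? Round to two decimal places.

10.12%

Mean R_i = (-9.2 + 0.8 − 8.2 + 11.4 + 6.3 − 3.7 − 1.0 + 4.1) / 8 = 0.0625%
Mean R_m = (-6.4 + 4.6 − 3.8 + 8.9 + 3.1 − 3.0 − 5.0 + 10.3) / 8 = 1.0875%
Σ(R_i − R̄_i)(R_m − R̄_m) = 272.4963  ⇒  Cov = 272.4963 / 8 = 34.0620
Σ(R_m − R̄_m)² = 296.0088  ⇒  Var(R_m) = 296.0088 / 8 = 37.0011
β = Cov / Var(R_m) = 34.0620 / 37.0011 = 0.9206
MRP = 10.72% − 3.17% = 7.55%
E(R) = R_f + β × MRP = 3.17% + 0.9206 × 7.55% = 10.12%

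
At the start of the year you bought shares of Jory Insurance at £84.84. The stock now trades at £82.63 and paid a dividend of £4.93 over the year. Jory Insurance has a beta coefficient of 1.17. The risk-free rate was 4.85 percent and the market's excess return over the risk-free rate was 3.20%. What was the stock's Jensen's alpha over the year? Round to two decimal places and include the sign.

Realised HPR = (P1 + D1 − P0) / P0 = (82.63 + 4.93 − 84.84) / 84.84 = 2.72 / 84.84 = 3.2060%
CAPM required = R_f + β·MRP = 4.85% + 1.17 × 3.20% = 8.5940%
α = realised − required = 3.2060% − 8.5940% = -5.39%

-5.39%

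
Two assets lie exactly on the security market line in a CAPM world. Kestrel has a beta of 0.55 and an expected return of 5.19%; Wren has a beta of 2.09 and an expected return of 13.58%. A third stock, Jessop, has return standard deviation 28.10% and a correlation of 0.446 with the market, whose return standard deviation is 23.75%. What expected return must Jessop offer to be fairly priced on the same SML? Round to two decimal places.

5.07%

MRP = (13.58% − 5.19%) / (2.09 − 0.55) = 5.4481%
R_f = 5.19% − 0.55 × 5.4481% = 2.1935%
β_Jessop = ρ·σ_i/σ_m = 0.446 × 28.10 / 23.75 = 0.5277
E(R_Jessop) = R_f + β × MRP = 2.1935% + 0.5277 × 5.4481% = 5.07%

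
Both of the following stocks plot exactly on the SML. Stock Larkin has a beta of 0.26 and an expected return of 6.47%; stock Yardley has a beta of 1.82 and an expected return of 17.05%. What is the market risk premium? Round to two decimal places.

Both satisfy E(R) = R_f + β·MRP, so the slope of the SML is
MRP = (17.05% − 6.47%) / (1.82 − 0.26) = 10.58% / 1.56 = 6.7821%

6.78%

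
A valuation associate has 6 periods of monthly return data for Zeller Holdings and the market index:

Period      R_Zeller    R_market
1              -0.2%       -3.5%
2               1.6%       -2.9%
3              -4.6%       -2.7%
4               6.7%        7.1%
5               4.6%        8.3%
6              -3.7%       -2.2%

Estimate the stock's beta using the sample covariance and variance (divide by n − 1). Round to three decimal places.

0.666

Mean R_i = (-0.2 + 1.6 − 4.6 + 6.7 + 4.6 − 3.7) / 6 = 0.7333%
Mean R_m = (-3.5 − 2.9 − 2.7 + 7.1 + 8.3 − 2.2) / 6 = 0.6833%
Σ(R_i − R̄_i)(R_m − R̄_m) = 99.3633  ⇒  Cov = 99.3633 / 5 = 19.8727
Σ(R_m − R̄_m)² = 149.2883  ⇒  Var(R_m) = 149.2883 / 5 = 29.8577
β = Cov / Var(R_m) = 19.8727 / 29.8577 = 0.6656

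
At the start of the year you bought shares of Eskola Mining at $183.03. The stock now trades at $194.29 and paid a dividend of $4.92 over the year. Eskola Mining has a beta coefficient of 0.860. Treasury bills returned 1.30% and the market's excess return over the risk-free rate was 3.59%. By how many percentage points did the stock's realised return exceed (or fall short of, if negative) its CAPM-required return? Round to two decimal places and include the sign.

Realised HPR = (P1 + D1 − P0) / P0 = (194.29 + 4.92 − 183.03) / 183.03 = 16.18 / 183.03 = 8.8401%
CAPM required = R_f + β·MRP = 1.30% + 0.860 × 3.59% = 4.38740%
α = realised − required = 8.8401% − 4.38740% = +4.45%

+4.45%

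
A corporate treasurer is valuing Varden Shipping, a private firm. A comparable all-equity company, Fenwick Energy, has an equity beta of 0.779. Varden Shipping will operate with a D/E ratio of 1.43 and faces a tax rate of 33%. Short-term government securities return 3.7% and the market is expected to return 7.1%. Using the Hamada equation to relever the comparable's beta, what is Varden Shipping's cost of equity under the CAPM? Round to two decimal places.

β_L = β_U × [1 + (1 − t)(D/E)] = 0.779 × [1 + (1 − 0.33) × 1.43]
    = 0.779 × [1 + 0.67 × 1.43] = 0.779 × 1.9581 = 1.5254
MRP = 7.1% − 3.7% = 3.40%
E(R) = R_f + β_L × MRP = 3.7% + 1.5254 × 3.4% = 8.89%

8.89%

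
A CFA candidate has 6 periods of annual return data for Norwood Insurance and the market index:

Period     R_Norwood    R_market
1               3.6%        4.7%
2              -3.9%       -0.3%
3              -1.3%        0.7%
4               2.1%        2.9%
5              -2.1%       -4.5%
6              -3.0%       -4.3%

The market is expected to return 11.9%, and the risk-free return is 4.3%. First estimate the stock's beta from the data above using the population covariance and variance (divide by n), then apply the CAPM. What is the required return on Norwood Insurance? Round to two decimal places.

9.21%

Mean R_i = (3.6 − 3.9 − 1.3 + 2.1 − 2.1 − 3.0) / 6 = -0.7667%
Mean R_m = (4.7 − 0.3 + 0.7 + 2.9 − 4.5 − 4.3) / 6 = -0.1333%
Σ(R_i − R̄_i)(R_m − R̄_m) = 45.0067  ⇒  Cov = 45.0067 / 6 = 7.5011
Σ(R_m − R̄_m)² = 69.7133  ⇒  Var(R_m) = 69.7133 / 6 = 11.6189
β = Cov / Var(R_m) = 7.5011 / 11.6189 = 0.6456
MRP = 11.9% − 4.3% = 7.60%
E(R) = R_f + β × MRP = 4.3% + 0.6456 × 7.6% = 9.21%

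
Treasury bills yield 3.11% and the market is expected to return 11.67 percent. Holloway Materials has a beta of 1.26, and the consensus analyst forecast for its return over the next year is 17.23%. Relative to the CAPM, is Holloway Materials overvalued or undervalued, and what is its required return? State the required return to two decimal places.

Undervalued; required return 13.90%

MRP = 11.67% − 3.11% = 8.56%
Required return = R_f + β·MRP = 3.11% + 1.26 × 8.56% = 13.90%
Forecast 17.23% > required 13.90% → the stock plots above the SML → undervalued.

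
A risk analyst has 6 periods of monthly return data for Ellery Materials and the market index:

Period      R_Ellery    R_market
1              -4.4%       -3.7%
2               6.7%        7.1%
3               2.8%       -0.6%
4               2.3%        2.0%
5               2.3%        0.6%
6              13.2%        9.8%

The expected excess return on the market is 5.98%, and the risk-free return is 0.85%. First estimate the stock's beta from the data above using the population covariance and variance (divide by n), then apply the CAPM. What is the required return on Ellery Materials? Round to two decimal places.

Mean R_i = (-4.4 + 6.7 + 2.8 + 2.3 + 2.3 + 13.2) / 6 = 3.8167%
Mean R_m = (-3.7 + 7.1 − 0.6 + 2.0 + 0.6 + 9.8) / 6 = 2.5333%
Σ(R_i − R̄_i)(R_m − R̄_m) = 139.4967  ⇒  Cov = 139.4967 / 6 = 23.2495
Σ(R_m − R̄_m)² = 126.3533  ⇒  Var(R_m) = 126.3533 / 6 = 21.0589
β = Cov / Var(R_m) = 23.2495 / 21.0589 = 1.1040
E(R) = R_f + β × MRP = 0.85% + 1.1040 × 5.98% = 7.45%

7.45%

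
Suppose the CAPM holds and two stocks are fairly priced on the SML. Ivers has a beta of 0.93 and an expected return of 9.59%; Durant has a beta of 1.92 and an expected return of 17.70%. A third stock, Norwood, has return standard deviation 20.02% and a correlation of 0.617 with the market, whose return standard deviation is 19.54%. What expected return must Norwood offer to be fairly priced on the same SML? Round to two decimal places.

MRP = (17.70% − 9.59%) / (1.92 − 0.93) = 8.1919%
R_f = 9.59% − 0.93 × 8.1919% = 1.9715%
β_Norwood = ρ·σ_i/σ_m = 0.617 × 20.02 / 19.54 = 0.6322
E(R_Norwood) = R_f + β × MRP = 1.9715% + 0.6322 × 8.1919% = 7.15%

7.15%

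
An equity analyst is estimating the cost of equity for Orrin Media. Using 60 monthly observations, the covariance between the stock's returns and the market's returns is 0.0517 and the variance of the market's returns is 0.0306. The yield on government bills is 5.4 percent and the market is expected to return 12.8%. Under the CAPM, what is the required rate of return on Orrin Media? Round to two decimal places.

17.90%

β = Cov(R_i, R_m) / Var(R_m) = 0.0517 / 0.0306 = 1.6895
MRP = 12.8% − 5.4% = 7.40%
E(R) = R_f + β × MRP = 5.4% + 1.6895 × 7.4% = 17.90%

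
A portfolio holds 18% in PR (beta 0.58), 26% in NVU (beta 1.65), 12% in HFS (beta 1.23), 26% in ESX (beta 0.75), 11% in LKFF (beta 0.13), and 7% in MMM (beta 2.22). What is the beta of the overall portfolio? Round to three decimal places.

1.046

β_P = Σ w_i β_i = 0.18×0.58 + 0.26×1.65 + 0.12×1.23 + 0.26×0.75 + 0.11×0.13 + 0.07×2.22 = 1.0457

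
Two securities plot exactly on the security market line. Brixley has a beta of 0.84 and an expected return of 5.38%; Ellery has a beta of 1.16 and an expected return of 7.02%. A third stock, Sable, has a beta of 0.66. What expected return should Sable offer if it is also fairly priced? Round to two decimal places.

4.46%

MRP (SML slope) = (7.02% − 5.38%) / (1.16 − 0.84) = 1.64% / 0.32 = 5.1250%
R_f (intercept) = 5.38% − 0.84 × 5.1250% = 1.0750%
E(R_Sable) = R_f + β × MRP = 1.0750% + 0.66 × 5.1250% = 4.46%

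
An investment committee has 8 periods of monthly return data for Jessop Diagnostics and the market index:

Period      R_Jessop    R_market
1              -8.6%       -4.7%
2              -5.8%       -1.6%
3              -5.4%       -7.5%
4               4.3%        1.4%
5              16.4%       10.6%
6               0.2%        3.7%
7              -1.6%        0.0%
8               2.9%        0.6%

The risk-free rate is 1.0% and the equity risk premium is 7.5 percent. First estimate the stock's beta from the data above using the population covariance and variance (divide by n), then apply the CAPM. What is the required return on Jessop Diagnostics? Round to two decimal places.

Mean R_i = (-8.6 − 5.8 − 5.4 + 4.3 + 16.4 + 0.2 − 1.6 + 2.9) / 8 = 0.3000%
Mean R_m = (-4.7 − 1.6 − 7.5 + 1.4 + 10.6 + 3.7 + 0.0 + 0.6) / 8 = 0.3125%
Σ(R_i − R̄_i)(R_m − R̄_m) = 271.7900  ⇒  Cov = 271.7900 / 8 = 33.9738
Σ(R_m − R̄_m)² = 208.4888  ⇒  Var(R_m) = 208.4888 / 8 = 26.0611
β = Cov / Var(R_m) = 33.9738 / 26.0611 = 1.3036
E(R) = R_f + β × MRP = 1.0% + 1.3036 × 7.5% = 10.78%

10.78%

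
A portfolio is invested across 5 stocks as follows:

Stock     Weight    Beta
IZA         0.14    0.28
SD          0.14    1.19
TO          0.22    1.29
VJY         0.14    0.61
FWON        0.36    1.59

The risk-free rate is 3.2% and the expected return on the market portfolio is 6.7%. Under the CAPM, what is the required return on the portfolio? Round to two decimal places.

7.22%

β_P = Σ w_i β_i = 0.14×0.28 + 0.14×1.19 + 0.22×1.29 + 0.14×0.61 + 0.36×1.59 = 1.1474
MRP = 6.7% − 3.2% = 3.50%
E(R_P) = R_f + β_P × MRP = 3.2% + 1.1474 × 3.5% = 7.22%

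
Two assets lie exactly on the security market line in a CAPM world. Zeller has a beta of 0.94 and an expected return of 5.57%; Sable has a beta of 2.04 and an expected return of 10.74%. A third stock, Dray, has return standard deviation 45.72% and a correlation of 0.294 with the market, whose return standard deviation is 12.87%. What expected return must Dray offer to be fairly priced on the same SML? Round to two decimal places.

6.06%

MRP = (10.74% − 5.57%) / (2.04 − 0.94) = 4.7000%
R_f = 5.57% − 0.94 × 4.7000% = 1.1520%
β_Dray = ρ·σ_i/σ_m = 0.294 × 45.72 / 12.87 = 1.0444
E(R_Dray) = R_f + β × MRP = 1.1520% + 1.0444 × 4.7000% = 6.06%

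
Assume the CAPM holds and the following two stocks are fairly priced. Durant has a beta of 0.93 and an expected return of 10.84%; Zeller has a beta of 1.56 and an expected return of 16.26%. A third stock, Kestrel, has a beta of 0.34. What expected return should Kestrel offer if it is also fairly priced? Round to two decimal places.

MRP (SML slope) = (16.26% − 10.84%) / (1.56 − 0.93) = 5.42% / 0.63 = 8.6032%
R_f (intercept) = 10.84% − 0.93 × 8.6032% = 2.8390%
E(R_Kestrel) = R_f + β × MRP = 2.8390% + 0.34 × 8.6032% = 5.76%

5.76%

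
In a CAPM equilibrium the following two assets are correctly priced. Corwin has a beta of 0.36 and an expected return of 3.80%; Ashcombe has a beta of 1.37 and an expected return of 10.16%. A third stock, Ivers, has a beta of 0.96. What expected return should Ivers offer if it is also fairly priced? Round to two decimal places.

MRP (SML slope) = (10.16% − 3.80%) / (1.37 − 0.36) = 6.36% / 1.01 = 6.2970%
R_f (intercept) = 3.80% − 0.36 × 6.2970% = 1.5331%
E(R_Ivers) = R_f + β × MRP = 1.5331% + 0.96 × 6.2970% = 7.58%

7.58%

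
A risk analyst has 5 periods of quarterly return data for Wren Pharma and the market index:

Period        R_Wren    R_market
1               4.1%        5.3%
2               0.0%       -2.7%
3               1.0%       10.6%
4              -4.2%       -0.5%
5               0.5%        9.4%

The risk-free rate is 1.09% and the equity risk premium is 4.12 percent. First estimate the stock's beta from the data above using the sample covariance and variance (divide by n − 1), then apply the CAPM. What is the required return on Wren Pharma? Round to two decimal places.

Mean R_i = (4.1 + 0.0 + 1.0 − 4.2 + 0.5) / 5 = 0.2800%
Mean R_m = (5.3 − 2.7 + 10.6 − 0.5 + 9.4) / 5 = 4.4200%
Σ(R_i − R̄_i)(R_m − R̄_m) = 32.9420  ⇒  Cov = 32.9420 / 4 = 8.2355
Σ(R_m − R̄_m)² = 138.6680  ⇒  Var(R_m) = 138.6680 / 4 = 34.6670
β = Cov / Var(R_m) = 8.2355 / 34.6670 = 0.2376
E(R) = R_f + β × MRP = 1.09% + 0.2376 × 4.12% = 2.07%

2.07%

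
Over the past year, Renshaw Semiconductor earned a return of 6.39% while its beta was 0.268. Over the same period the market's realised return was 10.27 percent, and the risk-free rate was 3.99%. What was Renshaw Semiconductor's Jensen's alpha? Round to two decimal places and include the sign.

Market excess return = 10.27% − 3.99% = 6.28%
CAPM benchmark = R_f + β(R_m − R_f) = 3.99% + 0.268 × 6.28% = 5.67304%
α = actual − benchmark = 6.39% − 5.67304% = +0.72%

+0.72%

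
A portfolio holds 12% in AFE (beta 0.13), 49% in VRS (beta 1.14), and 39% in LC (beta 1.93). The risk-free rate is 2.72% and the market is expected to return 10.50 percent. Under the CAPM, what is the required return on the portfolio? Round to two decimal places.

13.04%

β_P = Σ w_i β_i = 0.12×0.13 + 0.49×1.14 + 0.39×1.93 = 1.3269
MRP = 10.50% − 2.72% = 7.78%
E(R_P) = R_f + β_P × MRP = 2.72% + 1.3269 × 7.78% = 13.04%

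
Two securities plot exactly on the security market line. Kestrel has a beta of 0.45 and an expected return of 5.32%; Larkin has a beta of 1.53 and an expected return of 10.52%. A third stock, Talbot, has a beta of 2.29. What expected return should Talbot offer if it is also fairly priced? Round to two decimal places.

14.18%

MRP (SML slope) = (10.52% − 5.32%) / (1.53 − 0.45) = 5.20% / 1.08 = 4.8148%
R_f (intercept) = 5.32% − 0.45 × 4.8148% = 3.1533%
E(R_Talbot) = R_f + β × MRP = 3.1533% + 2.29 × 4.8148% = 14.18%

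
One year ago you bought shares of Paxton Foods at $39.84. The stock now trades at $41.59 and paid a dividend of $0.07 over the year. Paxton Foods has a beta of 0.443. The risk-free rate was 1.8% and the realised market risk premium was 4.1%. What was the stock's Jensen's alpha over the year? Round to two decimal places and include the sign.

Realised HPR = (P1 + D1 − P0) / P0 = (41.59 + 0.07 − 39.84) / 39.84 = 1.82 / 39.84 = 4.5683%
CAPM required = R_f + β·MRP = 1.8% + 0.443 × 4.1% = 3.6163%
α = realised − required = 4.5683% − 3.6163% = +0.95%

+0.95%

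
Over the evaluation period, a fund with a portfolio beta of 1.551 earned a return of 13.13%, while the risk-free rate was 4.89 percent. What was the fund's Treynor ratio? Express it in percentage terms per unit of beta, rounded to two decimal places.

Treynor = (R_P − R_f) / β_P = (13.13% − 4.89%) / 1.5510 = 8.24% / 1.5510 = 5.31%

5.31%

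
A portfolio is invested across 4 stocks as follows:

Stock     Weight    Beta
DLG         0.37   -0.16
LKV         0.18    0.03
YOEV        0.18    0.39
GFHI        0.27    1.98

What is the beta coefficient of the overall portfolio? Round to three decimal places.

β_P = Σ w_i β_i = 0.37×-0.16 + 0.18×0.03 + 0.18×0.39 + 0.27×1.98 = 0.5510

0.551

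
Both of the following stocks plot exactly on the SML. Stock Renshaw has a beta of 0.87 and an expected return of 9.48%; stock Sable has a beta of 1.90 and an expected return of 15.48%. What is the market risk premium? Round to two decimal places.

Both satisfy E(R) = R_f + β·MRP, so the slope of the SML is
MRP = (15.48% − 9.48%) / (1.90 − 0.87) = 6.00% / 1.03 = 5.8252%

5.83%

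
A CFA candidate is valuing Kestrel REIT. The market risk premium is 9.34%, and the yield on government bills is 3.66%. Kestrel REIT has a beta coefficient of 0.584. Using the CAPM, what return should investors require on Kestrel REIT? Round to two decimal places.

E(R) = R_f + β × MRP = 3.66% + 0.584 × 9.34% = 9.11%

9.11%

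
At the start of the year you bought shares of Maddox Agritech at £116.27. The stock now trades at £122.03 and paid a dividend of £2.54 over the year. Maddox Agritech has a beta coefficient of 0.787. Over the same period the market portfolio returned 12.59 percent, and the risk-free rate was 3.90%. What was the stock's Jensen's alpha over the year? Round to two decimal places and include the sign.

-3.60%

Realised HPR = (P1 + D1 − P0) / P0 = (122.03 + 2.54 − 116.27) / 116.27 = 8.30 / 116.27 = 7.1386%
MRP = 12.59% − 3.90% = 8.69%
CAPM required = R_f + β·MRP = 3.90% + 0.787 × 8.69% = 10.73903%
α = realised − required = 7.1386% − 10.73903% = -3.60%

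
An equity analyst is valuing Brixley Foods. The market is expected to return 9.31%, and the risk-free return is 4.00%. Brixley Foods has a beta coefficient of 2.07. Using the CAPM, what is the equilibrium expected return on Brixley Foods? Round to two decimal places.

Market risk premium = E(R_m) − R_f = 9.31% − 4.00% = 5.31%
E(R) = R_f + β × MRP = 4.00% + 2.07 × 5.31% = 14.99%

14.99%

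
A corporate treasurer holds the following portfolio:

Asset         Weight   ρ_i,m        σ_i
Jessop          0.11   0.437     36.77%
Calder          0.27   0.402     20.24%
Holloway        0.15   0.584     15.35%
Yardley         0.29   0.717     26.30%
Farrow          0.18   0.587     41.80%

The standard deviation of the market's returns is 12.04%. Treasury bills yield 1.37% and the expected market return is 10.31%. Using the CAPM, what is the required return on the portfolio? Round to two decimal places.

12.65%

β_Jessop = 0.437 × 36.77% / 12.04% = 1.3346
β_Calder = 0.402 × 20.24% / 12.04% = 0.6758
β_Holloway = 0.584 × 15.35% / 12.04% = 0.7446
β_Yardley = 0.717 × 26.30% / 12.04% = 1.5662
β_Farrow = 0.587 × 41.80% / 12.04% = 2.0379
β_P = Σ w_i β_i = 0.11×1.3346 + 0.27×0.6758 + 0.15×0.7446 + 0.29×1.5662 + 0.18×2.0379 = 1.2620
MRP = 10.31% − 1.37% = 8.94%
E(R_P) = R_f + β_P × MRP = 1.37% + 1.2620 × 8.94% = 12.65%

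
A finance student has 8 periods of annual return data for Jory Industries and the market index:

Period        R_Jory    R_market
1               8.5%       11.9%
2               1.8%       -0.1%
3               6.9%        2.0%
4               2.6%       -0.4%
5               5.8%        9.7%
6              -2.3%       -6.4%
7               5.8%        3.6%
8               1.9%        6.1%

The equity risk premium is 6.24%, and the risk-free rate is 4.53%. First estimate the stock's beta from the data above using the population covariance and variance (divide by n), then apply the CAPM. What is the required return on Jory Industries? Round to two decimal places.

Mean R_i = (8.5 + 1.8 + 6.9 + 2.6 + 5.8 − 2.3 + 5.8 + 1.9) / 8 = 3.8750%
Mean R_m = (11.9 − 0.1 + 2.0 − 0.4 + 9.7 − 6.4 + 3.6 + 6.1) / 8 = 3.3000%
Σ(R_i − R̄_i)(R_m − R̄_m) = 114.8800  ⇒  Cov = 114.8800 / 8 = 14.3600
Σ(R_m − R̄_m)² = 243.8800  ⇒  Var(R_m) = 243.8800 / 8 = 30.4850
β = Cov / Var(R_m) = 14.3600 / 30.4850 = 0.4711
E(R) = R_f + β × MRP = 4.53% + 0.4711 × 6.24% = 7.47%

7.47%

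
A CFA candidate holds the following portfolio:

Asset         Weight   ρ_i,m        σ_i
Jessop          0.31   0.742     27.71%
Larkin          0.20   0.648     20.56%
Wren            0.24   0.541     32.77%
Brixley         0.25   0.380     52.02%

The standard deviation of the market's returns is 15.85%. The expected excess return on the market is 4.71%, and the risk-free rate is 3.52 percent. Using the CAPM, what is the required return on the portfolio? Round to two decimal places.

β_Jessop = 0.742 × 27.71% / 15.85% = 1.2972
β_Larkin = 0.648 × 20.56% / 15.85% = 0.8406
β_Wren = 0.541 × 32.77% / 15.85% = 1.1185
β_Brixley = 0.380 × 52.02% / 15.85% = 1.2472
β_P = Σ w_i β_i = 0.31×1.2972 + 0.20×0.8406 + 0.24×1.1185 + 0.25×1.2472 = 1.1505
E(R_P) = R_f + β_P × MRP = 3.52% + 1.1505 × 4.71% = 8.94%

8.94%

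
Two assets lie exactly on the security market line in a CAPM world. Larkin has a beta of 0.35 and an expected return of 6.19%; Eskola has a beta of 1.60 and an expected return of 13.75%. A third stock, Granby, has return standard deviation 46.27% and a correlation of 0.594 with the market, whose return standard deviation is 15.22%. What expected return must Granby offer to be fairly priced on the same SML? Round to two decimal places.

MRP = (13.75% − 6.19%) / (1.60 − 0.35) = 6.0480%
R_f = 6.19% − 0.35 × 6.0480% = 4.0732%
β_Granby = ρ·σ_i/σ_m = 0.594 × 46.27 / 15.22 = 1.8058
E(R_Granby) = R_f + β × MRP = 4.0732% + 1.8058 × 6.0480% = 14.99%

14.99%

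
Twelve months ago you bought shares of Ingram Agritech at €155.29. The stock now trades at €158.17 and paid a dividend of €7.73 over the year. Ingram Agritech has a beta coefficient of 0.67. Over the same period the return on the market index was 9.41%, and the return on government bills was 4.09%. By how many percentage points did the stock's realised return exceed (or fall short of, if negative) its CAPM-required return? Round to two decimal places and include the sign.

-0.82%

Realised HPR = (P1 + D1 − P0) / P0 = (158.17 + 7.73 − 155.29) / 155.29 = 10.61 / 155.29 = 6.8324%
MRP = 9.41% − 4.09% = 5.32%
CAPM required = R_f + β·MRP = 4.09% + 0.67 × 5.32% = 7.6544%
α = realised − required = 6.8324% − 7.6544% = -0.82%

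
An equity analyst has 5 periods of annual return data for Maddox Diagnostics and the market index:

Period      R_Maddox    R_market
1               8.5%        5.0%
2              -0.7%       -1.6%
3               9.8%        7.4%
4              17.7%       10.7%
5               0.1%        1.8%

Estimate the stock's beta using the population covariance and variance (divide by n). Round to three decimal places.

Mean R_i = (8.5 − 0.7 + 9.8 + 17.7 + 0.1) / 5 = 7.0800%
Mean R_m = (5.0 − 1.6 + 7.4 + 10.7 + 1.8) / 5 = 4.6600%
Σ(R_i − R̄_i)(R_m − R̄_m) = 140.7460  ⇒  Cov = 140.7460 / 5 = 28.1492
Σ(R_m − R̄_m)² = 91.4720  ⇒  Var(R_m) = 91.4720 / 5 = 18.2944
β = Cov / Var(R_m) = 28.1492 / 18.2944 = 1.5387

1.539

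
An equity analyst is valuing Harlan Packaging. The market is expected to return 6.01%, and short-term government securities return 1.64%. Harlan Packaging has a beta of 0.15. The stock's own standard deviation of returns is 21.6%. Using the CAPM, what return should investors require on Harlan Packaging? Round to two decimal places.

2.30%

Market risk premium = E(R_m) − R_f = 6.01% − 1.64% = 4.37%
E(R) = R_f + β × MRP = 1.64% + 0.15 × 4.37% = 2.30%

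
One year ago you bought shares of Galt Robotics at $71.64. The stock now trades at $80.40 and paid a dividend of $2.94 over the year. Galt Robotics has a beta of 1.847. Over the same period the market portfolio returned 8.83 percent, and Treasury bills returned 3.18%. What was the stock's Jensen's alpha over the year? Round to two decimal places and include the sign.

Realised HPR = (P1 + D1 − P0) / P0 = (80.40 + 2.94 − 71.64) / 71.64 = 11.70 / 71.64 = 16.3317%
MRP = 8.83% − 3.18% = 5.65%
CAPM required = R_f + β·MRP = 3.18% + 1.847 × 5.65% = 13.61555%
α = realised − required = 16.3317% − 13.61555% = +2.72%

+2.72%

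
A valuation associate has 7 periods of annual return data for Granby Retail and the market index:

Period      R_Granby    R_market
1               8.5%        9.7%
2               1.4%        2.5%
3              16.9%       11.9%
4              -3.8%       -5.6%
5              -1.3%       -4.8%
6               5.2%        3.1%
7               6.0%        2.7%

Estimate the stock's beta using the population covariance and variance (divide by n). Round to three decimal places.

0.986

Mean R_i = (8.5 + 1.4 + 16.9 − 3.8 − 1.3 + 5.2 + 6.0) / 7 = 4.7000%
Mean R_m = (9.7 + 2.5 + 11.9 − 5.6 − 4.8 + 3.1 + 2.7) / 7 = 2.7857%
Σ(R_i − R̄_i)(R_m − R̄_m) = 255.2500  ⇒  Cov = 255.2500 / 7 = 36.4643
Σ(R_m − R̄_m)² = 258.9286  ⇒  Var(R_m) = 258.9286 / 7 = 36.9898
β = Cov / Var(R_m) = 36.4643 / 36.9898 = 0.9858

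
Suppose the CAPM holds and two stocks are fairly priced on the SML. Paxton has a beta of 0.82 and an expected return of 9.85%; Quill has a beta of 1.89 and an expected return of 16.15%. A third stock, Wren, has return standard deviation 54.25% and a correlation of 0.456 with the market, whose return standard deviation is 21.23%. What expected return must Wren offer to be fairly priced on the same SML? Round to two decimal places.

11.88%

MRP = (16.15% − 9.85%) / (1.89 − 0.82) = 5.8879%
R_f = 9.85% − 0.82 × 5.8879% = 5.0219%
β_Wren = ρ·σ_i/σ_m = 0.456 × 54.25 / 21.23 = 1.1652
E(R_Wren) = R_f + β × MRP = 5.0219% + 1.1652 × 5.8879% = 11.88%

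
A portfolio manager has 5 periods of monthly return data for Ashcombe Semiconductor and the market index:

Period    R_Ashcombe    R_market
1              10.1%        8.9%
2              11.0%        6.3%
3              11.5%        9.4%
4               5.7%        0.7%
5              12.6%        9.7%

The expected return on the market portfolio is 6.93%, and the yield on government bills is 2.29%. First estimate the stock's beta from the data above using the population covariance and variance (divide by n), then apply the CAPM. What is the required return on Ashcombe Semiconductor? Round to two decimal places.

Mean R_i = (10.1 + 11.0 + 11.5 + 5.7 + 12.6) / 5 = 10.1800%
Mean R_m = (8.9 + 6.3 + 9.4 + 0.7 + 9.7) / 5 = 7.0000%
Σ(R_i − R̄_i)(R_m − R̄_m) = 37.2000  ⇒  Cov = 37.2000 / 5 = 7.4400
Σ(R_m − R̄_m)² = 56.8400  ⇒  Var(R_m) = 56.8400 / 5 = 11.3680
β = Cov / Var(R_m) = 7.4400 / 11.3680 = 0.6545
MRP = 6.93% − 2.29% = 4.64%
E(R) = R_f + β × MRP = 2.29% + 0.6545 × 4.64% = 5.33%

5.33%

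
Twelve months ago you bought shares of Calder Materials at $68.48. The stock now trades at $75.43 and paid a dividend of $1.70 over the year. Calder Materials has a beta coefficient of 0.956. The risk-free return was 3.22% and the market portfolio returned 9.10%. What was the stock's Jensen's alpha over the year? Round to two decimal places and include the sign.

Realised HPR = (P1 + D1 − P0) / P0 = (75.43 + 1.70 − 68.48) / 68.48 = 8.65 / 68.48 = 12.6314%
MRP = 9.10% − 3.22% = 5.88%
CAPM required = R_f + β·MRP = 3.22% + 0.956 × 5.88% = 8.84128%
α = realised − required = 12.6314% − 8.84128% = +3.79%

+3.79%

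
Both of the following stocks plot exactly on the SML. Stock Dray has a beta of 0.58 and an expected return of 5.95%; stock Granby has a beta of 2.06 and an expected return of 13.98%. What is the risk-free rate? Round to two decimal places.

2.80%

Both satisfy E(R) = R_f + β·MRP, so the slope of the SML is
MRP = (13.98% − 5.95%) / (2.06 − 0.58) = 8.03% / 1.48 = 5.4257%
R_f = E(R_Dray) − β_Dray·MRP = 5.95% − 0.58 × 5.4257% = 2.8031%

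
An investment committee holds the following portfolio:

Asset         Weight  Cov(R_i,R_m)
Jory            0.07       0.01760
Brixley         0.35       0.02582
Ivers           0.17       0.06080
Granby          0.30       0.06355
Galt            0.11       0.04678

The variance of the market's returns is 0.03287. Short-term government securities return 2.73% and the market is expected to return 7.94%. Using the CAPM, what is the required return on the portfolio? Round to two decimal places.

β_Jory = 0.01760 / 0.03287 = 0.5354
β_Brixley = 0.02582 / 0.03287 = 0.7855
β_Ivers = 0.06080 / 0.03287 = 1.8497
β_Granby = 0.06355 / 0.03287 = 1.9334
β_Galt = 0.04678 / 0.03287 = 1.4232
β_P = Σ w_i β_i = 0.07×0.5354 + 0.35×0.7855 + 0.17×1.8497 + 0.30×1.9334 + 0.11×1.4232 = 1.3634
MRP = 7.94% − 2.73% = 5.21%
E(R_P) = R_f + β_P × MRP = 2.73% + 1.3634 × 5.21% = 9.83%

9.83%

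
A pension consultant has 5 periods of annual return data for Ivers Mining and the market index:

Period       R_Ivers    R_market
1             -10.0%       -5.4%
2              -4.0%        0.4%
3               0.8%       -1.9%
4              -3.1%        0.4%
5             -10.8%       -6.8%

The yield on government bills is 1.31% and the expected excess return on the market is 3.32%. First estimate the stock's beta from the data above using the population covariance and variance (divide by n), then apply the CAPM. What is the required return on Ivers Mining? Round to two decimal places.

Mean R_i = (-10.0 − 4.0 + 0.8 − 3.1 − 10.8) / 5 = -5.4200%
Mean R_m = (-5.4 + 0.4 − 1.9 + 0.4 − 6.8) / 5 = -2.6600%
Σ(R_i − R̄_i)(R_m − R̄_m) = 50.9940  ⇒  Cov = 50.9940 / 5 = 10.1988
Σ(R_m − R̄_m)² = 43.9520  ⇒  Var(R_m) = 43.9520 / 5 = 8.7904
β = Cov / Var(R_m) = 10.1988 / 8.7904 = 1.1602
E(R) = R_f + β × MRP = 1.31% + 1.1602 × 3.32% = 5.16%

5.16%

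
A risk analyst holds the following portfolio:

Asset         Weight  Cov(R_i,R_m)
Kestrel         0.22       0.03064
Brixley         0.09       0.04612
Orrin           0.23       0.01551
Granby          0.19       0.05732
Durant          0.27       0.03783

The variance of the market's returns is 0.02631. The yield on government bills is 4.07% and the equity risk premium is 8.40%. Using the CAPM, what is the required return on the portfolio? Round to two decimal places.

15.42%

β_Kestrel = 0.03064 / 0.02631 = 1.1646
β_Brixley = 0.04612 / 0.02631 = 1.7529
β_Orrin = 0.01551 / 0.02631 = 0.5895
β_Granby = 0.05732 / 0.02631 = 2.1786
β_Durant = 0.03783 / 0.02631 = 1.4379
β_P = Σ w_i β_i = 0.22×1.1646 + 0.09×1.7529 + 0.23×0.5895 + 0.19×2.1786 + 0.27×1.4379 = 1.3517
E(R_P) = R_f + β_P × MRP = 4.07% + 1.3517 × 8.40% = 15.42%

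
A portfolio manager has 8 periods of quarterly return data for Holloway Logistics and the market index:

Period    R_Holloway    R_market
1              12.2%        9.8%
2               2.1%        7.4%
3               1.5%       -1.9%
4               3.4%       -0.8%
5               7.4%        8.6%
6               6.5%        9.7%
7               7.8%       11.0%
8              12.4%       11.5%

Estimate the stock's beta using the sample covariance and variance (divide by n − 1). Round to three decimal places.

0.599

Mean R_i = (12.2 + 2.1 + 1.5 + 3.4 + 7.4 + 6.5 + 7.8 + 12.4) / 8 = 6.6625%
Mean R_m = (9.8 + 7.4 − 1.9 − 0.8 + 8.6 + 9.7 + 11.0 + 11.5) / 8 = 6.9125%
Σ(R_i − R̄_i)(R_m − R̄_m) = 116.1838  ⇒  Cov = 116.1838 / 7 = 16.5977
Σ(R_m − R̄_m)² = 194.0888  ⇒  Var(R_m) = 194.0888 / 7 = 27.7270
β = Cov / Var(R_m) = 16.5977 / 27.7270 = 0.5986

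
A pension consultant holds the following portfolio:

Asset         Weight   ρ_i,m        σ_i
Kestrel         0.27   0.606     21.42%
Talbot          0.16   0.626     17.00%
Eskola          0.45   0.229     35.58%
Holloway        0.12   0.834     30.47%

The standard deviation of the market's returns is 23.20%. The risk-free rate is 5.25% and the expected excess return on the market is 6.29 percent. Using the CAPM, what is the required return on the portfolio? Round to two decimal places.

β_Kestrel = 0.606 × 21.42% / 23.20% = 0.5595
β_Talbot = 0.626 × 17.00% / 23.20% = 0.4587
β_Eskola = 0.229 × 35.58% / 23.20% = 0.3512
β_Holloway = 0.834 × 30.47% / 23.20% = 1.0953
β_P = Σ w_i β_i = 0.27×0.5595 + 0.16×0.4587 + 0.45×0.3512 + 0.12×1.0953 = 0.5139
E(R_P) = R_f + β_P × MRP = 5.25% + 0.5139 × 6.29% = 8.48%

8.48%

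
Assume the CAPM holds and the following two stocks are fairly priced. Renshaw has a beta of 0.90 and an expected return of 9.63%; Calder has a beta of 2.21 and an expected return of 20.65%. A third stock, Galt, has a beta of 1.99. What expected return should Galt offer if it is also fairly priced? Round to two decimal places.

MRP (SML slope) = (20.65% − 9.63%) / (2.21 − 0.90) = 11.02% / 1.31 = 8.4122%
R_f (intercept) = 9.63% − 0.90 × 8.4122% = 2.0590%
E(R_Galt) = R_f + β × MRP = 2.0590% + 1.99 × 8.4122% = 18.80%

18.80%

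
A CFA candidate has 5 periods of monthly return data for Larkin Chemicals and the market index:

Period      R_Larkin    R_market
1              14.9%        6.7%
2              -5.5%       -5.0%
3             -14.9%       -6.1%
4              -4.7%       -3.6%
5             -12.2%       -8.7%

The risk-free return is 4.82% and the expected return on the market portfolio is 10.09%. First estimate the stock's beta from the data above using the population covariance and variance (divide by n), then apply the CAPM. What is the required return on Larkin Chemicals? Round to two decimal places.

Mean R_i = (14.9 − 5.5 − 14.9 − 4.7 − 12.2) / 5 = -4.4800%
Mean R_m = (6.7 − 5.0 − 6.1 − 3.6 − 8.7) / 5 = -3.3400%
Σ(R_i − R̄_i)(R_m − R̄_m) = 266.4640  ⇒  Cov = 266.4640 / 5 = 53.2928
Σ(R_m − R̄_m)² = 139.9720  ⇒  Var(R_m) = 139.9720 / 5 = 27.9944
β = Cov / Var(R_m) = 53.2928 / 27.9944 = 1.9037
MRP = 10.09% − 4.82% = 5.27%
E(R) = R_f + β × MRP = 4.82% + 1.9037 × 5.27% = 14.85%

14.85%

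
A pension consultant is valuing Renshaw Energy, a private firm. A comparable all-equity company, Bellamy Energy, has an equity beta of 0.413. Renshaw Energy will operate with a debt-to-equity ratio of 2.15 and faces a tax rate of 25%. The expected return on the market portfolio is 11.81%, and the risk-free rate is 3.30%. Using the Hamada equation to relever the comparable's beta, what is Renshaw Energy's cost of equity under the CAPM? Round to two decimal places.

β_L = β_U × [1 + (1 − t)(D/E)] = 0.413 × [1 + (1 − 0.25) × 2.15]
    = 0.413 × [1 + 0.75 × 2.15] = 0.413 × 2.6125 = 1.0790
MRP = 11.81% − 3.30% = 8.51%
E(R) = R_f + β_L × MRP = 3.30% + 1.0790 × 8.51% = 12.48%

12.48%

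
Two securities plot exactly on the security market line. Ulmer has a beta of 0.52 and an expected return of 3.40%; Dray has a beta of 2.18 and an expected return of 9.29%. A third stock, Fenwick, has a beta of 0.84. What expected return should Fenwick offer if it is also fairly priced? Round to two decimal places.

MRP (SML slope) = (9.29% − 3.40%) / (2.18 − 0.52) = 5.89% / 1.66 = 3.5482%
R_f (intercept) = 3.40% − 0.52 × 3.5482% = 1.5549%
E(R_Fenwick) = R_f + β × MRP = 1.5549% + 0.84 × 3.5482% = 4.54%

4.54%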